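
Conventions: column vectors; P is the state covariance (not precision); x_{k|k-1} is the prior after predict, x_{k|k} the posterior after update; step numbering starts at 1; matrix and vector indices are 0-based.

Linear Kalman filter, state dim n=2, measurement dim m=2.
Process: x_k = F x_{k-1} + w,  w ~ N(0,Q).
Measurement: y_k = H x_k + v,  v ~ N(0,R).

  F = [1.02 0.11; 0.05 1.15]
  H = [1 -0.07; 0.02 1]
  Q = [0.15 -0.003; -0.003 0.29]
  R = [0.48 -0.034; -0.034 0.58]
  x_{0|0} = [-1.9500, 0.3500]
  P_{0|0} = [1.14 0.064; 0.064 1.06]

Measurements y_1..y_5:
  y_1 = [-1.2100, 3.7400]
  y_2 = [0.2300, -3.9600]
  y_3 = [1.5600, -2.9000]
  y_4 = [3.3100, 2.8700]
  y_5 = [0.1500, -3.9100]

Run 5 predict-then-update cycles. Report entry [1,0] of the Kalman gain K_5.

step 1: x^-=[-1.9505, 0.3050]  P^-=[1.3632 0.2647; 0.2647 1.7021]  S=[1.8145 0.1384; 0.1384 2.2932]  K=[0.7348 0.0830; 0.0235 0.7431]  nu=[0.7618, 3.4740]  x^+=[-1.1025, 2.9045]  P^+=[0.3510 0.0161; 0.0161 0.4299]
step 2: x^-=[-0.8051, 3.2850]  P^-=[0.5240 0.0883; 0.0883 0.8613]  S=[0.9958 0.0043; 0.0043 1.4450]  K=[0.5197 0.0668; 0.0255 0.5972]  nu=[1.2651, -7.2289]  x^+=[-0.6304, -0.9996]  P^+=[0.2483 0.0161; 0.0161 0.3452]
step 3: x^-=[-0.7530, -1.1811]  P^-=[0.4161 0.0723; 0.0723 0.7490]  S=[0.8897 -0.0059; -0.0059 1.3320]  K=[0.4625 0.0626; 0.0261 0.5635]  nu=[2.2303, -1.7039]  x^+=[0.1718, -2.0830]  P^+=[0.2210 0.0162; 0.0162 0.3256]
step 4: x^-=[-0.0539, -2.3869]  P^-=[0.3875 0.0685; 0.0685 0.7230]  S=[0.8614 -0.0085; -0.0085 1.3059]  K=[0.4448 0.0613; 0.0262 0.5549]  nu=[3.1968, 5.2579]  x^+=[1.6903, 0.6144]  P^+=[0.2126 0.0162; 0.0162 0.3206]
step 5: x^-=[1.7917, 0.7911]  P^-=[0.3787 0.0674; 0.0674 0.7164]  S=[0.8527 -0.0092; -0.0092 1.2992]  K=[0.4392 0.0609; 0.0263 0.5526]  nu=[-1.5863, -4.7369]  x^+=[0.8067, -1.8683]  P^+=[0.2099 0.0162; 0.0162 0.3193]

K[1,0] = 0.0263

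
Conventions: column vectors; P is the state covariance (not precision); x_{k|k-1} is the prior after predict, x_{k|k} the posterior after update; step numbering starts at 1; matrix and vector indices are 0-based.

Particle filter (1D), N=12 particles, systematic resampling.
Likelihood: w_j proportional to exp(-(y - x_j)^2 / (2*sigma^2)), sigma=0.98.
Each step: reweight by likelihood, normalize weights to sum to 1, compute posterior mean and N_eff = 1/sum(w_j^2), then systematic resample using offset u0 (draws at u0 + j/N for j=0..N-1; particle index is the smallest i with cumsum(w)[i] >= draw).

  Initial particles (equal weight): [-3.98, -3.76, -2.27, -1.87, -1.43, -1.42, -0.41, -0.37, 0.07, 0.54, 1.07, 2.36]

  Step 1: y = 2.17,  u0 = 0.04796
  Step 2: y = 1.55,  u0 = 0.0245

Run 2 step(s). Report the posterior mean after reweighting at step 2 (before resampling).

step 1: w=[0.0000, 0.0000, 0.0000, 0.0001, 0.0006, 0.0006, 0.0162, 0.0180, 0.0520, 0.1297, 0.2754, 0.5074]  mean=1.5505  Neff=2.8296  idx=[8, 9, 9, 10, 10, 10, 11, 11, 11, 11, 11, 11]
step 2: w=[0.0380, 0.0698, 0.0698, 0.1053, 0.1053, 0.1053, 0.0844, 0.0844, 0.0844, 0.0844, 0.0844, 0.0844]  mean=1.6112  Neff=11.4659  idx=[0, 2, 3, 3, 4, 5, 6, 7, 8, 9, 10, 11]

post_mean = 1.6112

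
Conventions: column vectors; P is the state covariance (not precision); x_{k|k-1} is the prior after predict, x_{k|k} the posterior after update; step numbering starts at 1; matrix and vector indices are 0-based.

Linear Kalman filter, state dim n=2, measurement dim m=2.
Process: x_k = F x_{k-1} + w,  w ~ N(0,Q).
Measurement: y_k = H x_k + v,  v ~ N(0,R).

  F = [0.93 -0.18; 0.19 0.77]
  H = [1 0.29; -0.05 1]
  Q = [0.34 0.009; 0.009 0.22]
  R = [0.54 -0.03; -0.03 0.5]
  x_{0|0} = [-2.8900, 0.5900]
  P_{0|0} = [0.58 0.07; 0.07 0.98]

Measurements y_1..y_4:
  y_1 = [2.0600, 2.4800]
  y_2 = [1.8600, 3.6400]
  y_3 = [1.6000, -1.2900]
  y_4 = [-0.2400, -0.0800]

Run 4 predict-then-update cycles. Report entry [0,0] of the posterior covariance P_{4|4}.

P_post[0,0] = 0.2901

step 1: x^-=[-2.7939, -0.0948]  P^-=[0.8500 0.0234; 0.0234 0.8425]  S=[1.4744 0.1949; 0.1949 1.3422]  K=[0.5944 -0.1005; 0.1007 0.6122]  nu=[4.8814, 2.4351]  x^+=[-0.1373, 1.8873]  P^+=[0.3388 -0.0512; -0.0512 0.3005]
step 2: x^-=[-0.4674, 1.4271]  P^-=[0.6599 -0.0077; -0.0077 0.3954]  S=[1.2287 0.0441; 0.0441 0.8978]  K=[0.5378 -0.0717; 0.0714 0.4373]  nu=[1.9136, 2.1895]  x^+=[0.4047, 2.5213]  P^+=[0.3033 -0.0368; -0.0368 0.2147]
step 3: x^-=[-0.0774, 2.0183]  P^-=[0.6216 0.0077; 0.0077 0.3475]  S=[1.1953 0.0473; 0.0473 0.8482]  K=[0.5241 -0.0568; 0.0747 0.4050]  nu=[1.0921, -3.3121]  x^+=[0.6830, 0.7585]  P^+=[0.2933 -0.0294; -0.0294 0.1988]
step 4: x^-=[0.4987, 0.7138]  P^-=[0.6100 0.0132; 0.0132 0.3398]  S=[1.1862 0.0511; 0.0511 0.8400]  K=[0.5197 -0.0522; 0.0770 0.3991]  nu=[-0.9457, -0.7689]  x^+=[0.0473, 0.3341]  P^+=[0.2901 -0.0272; -0.0272 0.1959]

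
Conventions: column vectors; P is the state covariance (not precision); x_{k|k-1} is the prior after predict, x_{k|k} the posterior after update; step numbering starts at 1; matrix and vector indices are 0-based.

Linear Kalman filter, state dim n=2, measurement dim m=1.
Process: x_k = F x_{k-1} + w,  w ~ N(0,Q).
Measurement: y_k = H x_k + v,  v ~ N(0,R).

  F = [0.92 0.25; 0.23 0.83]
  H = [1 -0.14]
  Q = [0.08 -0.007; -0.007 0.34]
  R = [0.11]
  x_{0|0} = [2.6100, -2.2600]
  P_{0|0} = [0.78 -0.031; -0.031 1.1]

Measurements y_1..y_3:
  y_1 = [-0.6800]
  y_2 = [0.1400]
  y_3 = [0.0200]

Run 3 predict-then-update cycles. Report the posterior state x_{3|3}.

step 1: x^-=[1.8362, -1.2755]  P^-=[0.7947 0.3608; 0.3608 1.1272]  S=[0.8257]  K=[0.9012; 0.2459]  nu=[-2.6948]  x^+=[-0.5924, -1.9381]  P^+=[0.1240 0.1779; 0.1779 1.0773]
step 2: x^-=[-1.0295, -1.7449]  P^-=[0.3341 0.3888; 0.3888 1.1566]  S=[0.3579]  K=[0.7814; 0.6339]  nu=[0.9252]  x^+=[-0.3065, -1.1583]  P^+=[0.1156 0.2115; 0.2115 1.0128]
step 3: x^-=[-0.5716, -1.0319]  P^-=[0.3384 0.4013; 0.4013 1.1246]  S=[0.3581]  K=[0.7882; 0.6809]  nu=[0.4471]  x^+=[-0.2192, -0.7275]  P^+=[0.1160 0.2091; 0.2091 0.9585]

x_post = [-0.2192, -0.7275]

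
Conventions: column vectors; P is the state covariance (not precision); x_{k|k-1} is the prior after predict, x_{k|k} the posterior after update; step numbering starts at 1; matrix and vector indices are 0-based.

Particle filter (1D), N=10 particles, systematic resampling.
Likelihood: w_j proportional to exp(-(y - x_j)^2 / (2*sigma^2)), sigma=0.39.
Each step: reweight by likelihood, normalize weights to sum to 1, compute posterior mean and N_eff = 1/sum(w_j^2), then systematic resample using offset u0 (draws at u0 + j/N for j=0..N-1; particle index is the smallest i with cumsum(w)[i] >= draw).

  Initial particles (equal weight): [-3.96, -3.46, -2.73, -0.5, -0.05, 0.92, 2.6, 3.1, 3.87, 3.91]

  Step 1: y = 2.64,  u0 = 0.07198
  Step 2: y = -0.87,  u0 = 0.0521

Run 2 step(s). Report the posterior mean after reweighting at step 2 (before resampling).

post_mean = 2.6000

step 1: w=[0.0000, 0.0000, 0.0000, 0.0000, 0.0000, 0.0000, 0.6608, 0.3313, 0.0046, 0.0033]  mean=2.7758  Neff=1.8302  idx=[6, 6, 6, 6, 6, 6, 7, 7, 7, 7]
step 2: w=[0.1667, 0.1667, 0.1667, 0.1667, 0.1667, 0.1667, 0.0000, 0.0000, 0.0000, 0.0000]  mean=2.6000  Neff=6.0000  idx=[0, 0, 1, 2, 2, 3, 3, 4, 5, 5]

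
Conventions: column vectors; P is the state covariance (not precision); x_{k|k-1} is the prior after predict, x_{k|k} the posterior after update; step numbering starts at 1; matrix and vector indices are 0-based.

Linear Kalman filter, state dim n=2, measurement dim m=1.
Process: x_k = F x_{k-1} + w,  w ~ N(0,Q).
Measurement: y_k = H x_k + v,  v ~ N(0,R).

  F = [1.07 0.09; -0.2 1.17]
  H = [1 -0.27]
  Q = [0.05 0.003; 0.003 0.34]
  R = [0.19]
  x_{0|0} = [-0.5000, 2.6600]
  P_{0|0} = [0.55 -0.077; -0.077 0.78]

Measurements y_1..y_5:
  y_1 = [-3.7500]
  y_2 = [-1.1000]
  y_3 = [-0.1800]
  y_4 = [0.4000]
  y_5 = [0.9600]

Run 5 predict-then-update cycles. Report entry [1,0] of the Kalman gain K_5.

step 1: x^-=[-0.2956, 3.2122]  P^-=[0.6712 -0.1276; -0.1276 1.4658]  S=[1.0369]  K=[0.6805; -0.5047]  nu=[-2.5871]  x^+=[-2.0561, 4.5179]  P^+=[0.1910 0.2286; 0.2286 1.2017]
step 2: x^-=[-1.7934, 5.6972]  P^-=[0.3224 0.3707; 0.3707 1.8856]  S=[0.4497]  K=[0.4944; -0.3078]  nu=[2.2317]  x^+=[-0.6901, 5.0102]  P^+=[0.2125 0.4391; 0.4391 1.8430]
step 3: x^-=[-0.2875, 5.9999]  P^-=[0.3928 0.6934; 0.6934 2.6659]  S=[0.4027]  K=[0.5105; -0.0655]  nu=[1.7274]  x^+=[0.5944, 5.8868]  P^+=[0.2879 0.7069; 0.7069 2.6641]
step 4: x^-=[1.1658, 6.7687]  P^-=[0.5373 1.0942; 1.0942 3.6676]  S=[0.4038]  K=[0.5990; 0.2573]  nu=[1.0617]  x^+=[1.8017, 7.0419]  P^+=[0.3924 1.0319; 1.0319 3.6409]
step 5: x^-=[2.5616, 7.8786]  P^-=[0.7275 1.5757; 1.5757 4.8568]  S=[0.4207]  K=[0.7180; 0.6284]  nu=[0.5256]  x^+=[2.9390, 8.2089]  P^+=[0.5106 1.3859; 1.3859 4.6907]

K[1,0] = 0.6284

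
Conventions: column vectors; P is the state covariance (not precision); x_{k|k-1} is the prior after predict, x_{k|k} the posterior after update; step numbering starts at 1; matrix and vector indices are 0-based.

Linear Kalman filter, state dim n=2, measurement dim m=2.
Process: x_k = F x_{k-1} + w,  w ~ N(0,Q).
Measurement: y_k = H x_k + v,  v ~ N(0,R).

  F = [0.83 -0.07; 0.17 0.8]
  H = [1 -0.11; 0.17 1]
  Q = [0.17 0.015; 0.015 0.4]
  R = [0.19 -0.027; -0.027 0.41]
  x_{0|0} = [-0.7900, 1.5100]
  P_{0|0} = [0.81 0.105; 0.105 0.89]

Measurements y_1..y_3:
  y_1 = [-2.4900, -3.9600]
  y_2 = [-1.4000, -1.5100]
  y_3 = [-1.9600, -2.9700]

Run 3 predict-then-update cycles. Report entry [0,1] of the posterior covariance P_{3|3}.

step 1: x^-=[-0.7614, 1.0737]  P^-=[0.7202 0.1479; 0.1479 1.0216]  S=[0.8900 0.1282; 0.1282 1.5027]  K=[0.7745 0.1138; -0.0612 0.7018]  nu=[-1.6105, -4.9043]  x^+=[-2.5670, -2.2696]  P^+=[0.1442 0.0012; 0.0012 0.2892]
step 2: x^-=[-1.9717, -2.2520]  P^-=[0.2706 0.0200; 0.0200 0.5896]  S=[0.4634 -0.0263; -0.0263 1.0142]  K=[0.5838 0.0802; -0.0638 0.5830]  nu=[0.3240, 1.0772]  x^+=[-1.6962, -1.6447]  P^+=[0.1086 -0.0014; -0.0014 0.2410]
step 3: x^-=[-1.2927, -1.6041]  P^-=[0.2462 0.0159; 0.0159 0.5570]  S=[0.4394 -0.0308; -0.0308 0.9795]  K=[0.5616 0.0766; -0.0633 0.5694]  nu=[-0.8437, -1.1461]  x^+=[-1.8544, -2.2033]  P^+=[0.1045 -0.0015; -0.0015 0.2354]

P_post[0,1] = -0.0015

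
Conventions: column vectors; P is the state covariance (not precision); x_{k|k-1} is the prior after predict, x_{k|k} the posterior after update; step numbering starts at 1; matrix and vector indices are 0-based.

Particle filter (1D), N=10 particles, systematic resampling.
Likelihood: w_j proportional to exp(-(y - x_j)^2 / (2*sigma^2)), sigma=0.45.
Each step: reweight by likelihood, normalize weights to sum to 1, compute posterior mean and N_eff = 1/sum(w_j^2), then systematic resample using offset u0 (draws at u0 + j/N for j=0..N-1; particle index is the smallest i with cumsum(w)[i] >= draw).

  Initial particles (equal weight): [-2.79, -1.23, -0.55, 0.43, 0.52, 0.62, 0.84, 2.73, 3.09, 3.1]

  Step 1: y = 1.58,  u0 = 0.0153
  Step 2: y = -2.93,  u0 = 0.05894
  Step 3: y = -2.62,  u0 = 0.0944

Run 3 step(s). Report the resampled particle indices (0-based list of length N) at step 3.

step 1: w=[0.0000, 0.0000, 0.0000, 0.0753, 0.1230, 0.2026, 0.5101, 0.0753, 0.0071, 0.0066]  mean=0.8982  Neff=3.0503  idx=[3, 4, 5, 5, 6, 6, 6, 6, 6, 7]
step 2: w=[0.7680, 0.1691, 0.0300, 0.0300, 0.0006, 0.0006, 0.0006, 0.0006, 0.0006, 0.0000]  mean=0.4578  Neff=1.6122  idx=[0, 0, 0, 0, 0, 0, 0, 0, 1, 2]
step 3: w=[0.1204, 0.1204, 0.1204, 0.1204, 0.1204, 0.1204, 0.1204, 0.1204, 0.0304, 0.0063]  mean=0.4339  Neff=8.5504  idx=[0, 1, 2, 3, 4, 4, 5, 6, 7, 9]

resampled_idx = [0, 1, 2, 3, 4, 4, 5, 6, 7, 9]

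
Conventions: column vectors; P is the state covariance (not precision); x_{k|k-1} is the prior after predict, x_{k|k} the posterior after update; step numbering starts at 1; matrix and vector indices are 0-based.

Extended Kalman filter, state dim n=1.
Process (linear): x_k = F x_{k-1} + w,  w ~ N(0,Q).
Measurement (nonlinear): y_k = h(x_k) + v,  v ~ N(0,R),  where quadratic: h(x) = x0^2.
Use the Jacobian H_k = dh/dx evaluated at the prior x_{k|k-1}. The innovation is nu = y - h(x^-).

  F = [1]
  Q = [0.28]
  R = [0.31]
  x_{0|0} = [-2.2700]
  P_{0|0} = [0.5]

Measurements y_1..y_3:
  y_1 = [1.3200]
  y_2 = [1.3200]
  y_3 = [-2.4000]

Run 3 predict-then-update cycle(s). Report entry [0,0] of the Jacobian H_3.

H_jac[0,0] = -2.4164

step 1: x^-=[-2.2700]  P^-=[0.7800]  H_jac=[-4.5400]  S=[16.3870]  K=[-0.2161]  nu=[-3.8329]  x^+=[-1.4417]  P^+=[0.0148]
step 2: x^-=[-1.4417]  P^-=[0.2948]  H_jac=[-2.8834]  S=[2.7607]  K=[-0.3079]  nu=[-0.7586]  x^+=[-1.2082]  P^+=[0.0331]
step 3: x^-=[-1.2082]  P^-=[0.3131]  H_jac=[-2.4164]  S=[2.1381]  K=[-0.3538]  nu=[-3.8597]  x^+=[0.1575]  P^+=[0.0454]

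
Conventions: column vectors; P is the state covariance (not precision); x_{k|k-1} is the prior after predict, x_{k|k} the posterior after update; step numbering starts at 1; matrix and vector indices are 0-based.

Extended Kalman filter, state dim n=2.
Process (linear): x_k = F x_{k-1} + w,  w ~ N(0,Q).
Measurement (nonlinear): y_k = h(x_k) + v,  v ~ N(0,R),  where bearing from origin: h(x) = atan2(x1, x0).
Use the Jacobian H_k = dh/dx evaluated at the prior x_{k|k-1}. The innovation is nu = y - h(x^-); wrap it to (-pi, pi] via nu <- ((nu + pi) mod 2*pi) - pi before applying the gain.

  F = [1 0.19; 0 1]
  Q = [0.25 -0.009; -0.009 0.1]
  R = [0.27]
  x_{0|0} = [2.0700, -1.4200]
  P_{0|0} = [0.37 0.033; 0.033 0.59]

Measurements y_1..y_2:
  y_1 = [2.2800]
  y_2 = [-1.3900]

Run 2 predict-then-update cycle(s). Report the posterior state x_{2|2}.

x_post = [3.4857, -0.3427]

step 1: x^-=[1.8002, -1.4200]  P^-=[0.6538 0.1361; 0.1361 0.6900]  H_jac=[0.2701 0.3424]  S=[0.4238]  K=[0.5267; 0.6443]  nu=[2.9479]  x^+=[3.3529, 0.4793]  P^+=[0.5363 -0.0077; -0.0077 0.5141]
step 2: x^-=[3.4439, 0.4793]  P^-=[0.8019 0.0810; 0.0810 0.6141]  H_jac=[-0.0396 0.2848]  S=[0.3193]  K=[-0.0273; 0.5378]  nu=[-1.5283]  x^+=[3.4857, -0.3427]  P^+=[0.8017 0.0857; 0.0857 0.5217]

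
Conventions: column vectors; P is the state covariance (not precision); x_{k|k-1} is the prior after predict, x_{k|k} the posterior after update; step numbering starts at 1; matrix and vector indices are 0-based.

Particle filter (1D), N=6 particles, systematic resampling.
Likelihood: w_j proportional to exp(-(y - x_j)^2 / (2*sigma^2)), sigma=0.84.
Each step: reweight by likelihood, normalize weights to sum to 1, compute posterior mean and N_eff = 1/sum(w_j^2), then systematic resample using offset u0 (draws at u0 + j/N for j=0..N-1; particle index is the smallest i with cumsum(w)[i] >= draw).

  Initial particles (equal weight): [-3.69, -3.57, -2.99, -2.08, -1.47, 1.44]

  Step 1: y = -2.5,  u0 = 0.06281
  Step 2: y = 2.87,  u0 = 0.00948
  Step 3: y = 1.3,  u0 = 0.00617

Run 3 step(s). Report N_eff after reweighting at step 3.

N_eff = 5.1361

step 1: w=[0.1219, 0.1477, 0.2804, 0.2933, 0.1567, 0.0000]  mean=-2.6558  Neff=4.4270  idx=[0, 1, 2, 3, 3, 4]
step 2: w=[0.0000, 0.0000, 0.0000, 0.0174, 0.0174, 0.9652]  mean=-1.4913  Neff=1.0728  idx=[3, 5, 5, 5, 5, 5]
step 3: w=[0.0138, 0.1972, 0.1972, 0.1972, 0.1972, 0.1972]  mean=-1.4784  Neff=5.1361  idx=[0, 1, 2, 3, 4, 5]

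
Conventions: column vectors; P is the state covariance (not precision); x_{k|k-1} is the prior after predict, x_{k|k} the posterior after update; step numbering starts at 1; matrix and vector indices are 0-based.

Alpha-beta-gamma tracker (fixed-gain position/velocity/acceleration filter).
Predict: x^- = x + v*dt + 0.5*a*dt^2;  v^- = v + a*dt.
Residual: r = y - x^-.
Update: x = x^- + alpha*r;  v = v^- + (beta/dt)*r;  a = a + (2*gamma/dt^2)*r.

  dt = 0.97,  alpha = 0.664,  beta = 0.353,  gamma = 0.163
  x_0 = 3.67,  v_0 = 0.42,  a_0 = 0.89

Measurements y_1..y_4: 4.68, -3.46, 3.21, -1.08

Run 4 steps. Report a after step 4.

a_post = -0.6587

step 1: x_pred=4.4961  r=0.1839  x^+=4.6182  v^+=1.3502  a^+=0.9537
step 2: x_pred=6.3766  r=-9.8366  x^+=-0.1549  v^+=-1.3044  a^+=-2.4544
step 3: x_pred=-2.5748  r=5.7848  x^+=1.2663  v^+=-1.5800  a^+=-0.4501
step 4: x_pred=-0.4781  r=-0.6019  x^+=-0.8777  v^+=-2.2357  a^+=-0.6587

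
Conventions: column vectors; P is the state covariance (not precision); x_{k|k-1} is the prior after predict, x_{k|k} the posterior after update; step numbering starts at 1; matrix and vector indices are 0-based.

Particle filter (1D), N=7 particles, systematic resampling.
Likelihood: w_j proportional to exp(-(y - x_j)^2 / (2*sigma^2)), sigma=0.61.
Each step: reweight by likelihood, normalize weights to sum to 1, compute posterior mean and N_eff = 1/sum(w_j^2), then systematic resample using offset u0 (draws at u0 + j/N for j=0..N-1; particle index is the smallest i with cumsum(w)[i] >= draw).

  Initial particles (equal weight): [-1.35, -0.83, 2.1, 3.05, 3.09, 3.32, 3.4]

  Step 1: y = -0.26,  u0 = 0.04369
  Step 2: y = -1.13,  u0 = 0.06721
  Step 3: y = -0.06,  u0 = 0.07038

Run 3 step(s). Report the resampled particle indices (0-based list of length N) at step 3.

resampled_idx = [1, 2, 3, 4, 5, 5, 6]

step 1: w=[0.2385, 0.7608, 0.0007, 0.0000, 0.0000, 0.0000, 0.0000]  mean=-0.9521  Neff=1.5730  idx=[0, 0, 1, 1, 1, 1, 1]
step 2: w=[0.1486, 0.1486, 0.1405, 0.1405, 0.1405, 0.1405, 0.1405]  mean=-0.9846  Neff=6.9954  idx=[0, 1, 2, 3, 4, 5, 6]
step 3: w=[0.0433, 0.0433, 0.1827, 0.1827, 0.1827, 0.1827, 0.1827]  mean=-0.8750  Neff=5.8615  idx=[1, 2, 3, 4, 5, 5, 6]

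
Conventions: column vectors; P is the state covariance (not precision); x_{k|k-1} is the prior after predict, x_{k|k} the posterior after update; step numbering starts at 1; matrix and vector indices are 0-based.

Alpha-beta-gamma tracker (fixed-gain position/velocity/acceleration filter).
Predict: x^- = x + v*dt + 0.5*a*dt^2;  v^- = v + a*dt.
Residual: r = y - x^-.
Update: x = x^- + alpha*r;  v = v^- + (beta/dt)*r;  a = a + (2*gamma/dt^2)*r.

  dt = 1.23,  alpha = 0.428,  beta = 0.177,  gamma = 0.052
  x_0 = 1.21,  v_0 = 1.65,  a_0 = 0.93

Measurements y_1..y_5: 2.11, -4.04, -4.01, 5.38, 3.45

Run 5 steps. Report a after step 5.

step 1: x_pred=3.9430  r=-1.8330  x^+=3.1585  v^+=2.5301  a^+=0.8040
step 2: x_pred=6.8787  r=-10.9187  x^+=2.2055  v^+=1.9478  a^+=0.0534
step 3: x_pred=4.6417  r=-8.6517  x^+=0.9388  v^+=0.7685  a^+=-0.5413
step 4: x_pred=1.4746  r=3.9054  x^+=3.1461  v^+=0.6647  a^+=-0.2729
step 5: x_pred=3.7573  r=-0.3073  x^+=3.6258  v^+=0.2849  a^+=-0.2940

a_post = -0.2940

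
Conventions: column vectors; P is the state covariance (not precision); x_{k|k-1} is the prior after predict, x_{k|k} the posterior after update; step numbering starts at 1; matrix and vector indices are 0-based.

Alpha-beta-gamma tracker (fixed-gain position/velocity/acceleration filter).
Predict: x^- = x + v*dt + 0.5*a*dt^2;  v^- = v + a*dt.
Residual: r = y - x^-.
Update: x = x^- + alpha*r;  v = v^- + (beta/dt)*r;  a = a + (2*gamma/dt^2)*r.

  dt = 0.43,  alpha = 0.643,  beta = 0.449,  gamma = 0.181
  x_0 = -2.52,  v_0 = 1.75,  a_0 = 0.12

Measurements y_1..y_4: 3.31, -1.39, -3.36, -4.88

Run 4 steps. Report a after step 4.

step 1: x_pred=-1.7564  r=5.0664  x^+=1.5013  v^+=7.0919  a^+=10.0391
step 2: x_pred=5.4789  r=-6.8689  x^+=1.0622  v^+=4.2363  a^+=-3.4090
step 3: x_pred=2.5686  r=-5.9286  x^+=-1.2435  v^+=-3.4202  a^+=-15.0161
step 4: x_pred=-4.1024  r=-0.7776  x^+=-4.6024  v^+=-10.6891  a^+=-16.5385

a_post = -16.5385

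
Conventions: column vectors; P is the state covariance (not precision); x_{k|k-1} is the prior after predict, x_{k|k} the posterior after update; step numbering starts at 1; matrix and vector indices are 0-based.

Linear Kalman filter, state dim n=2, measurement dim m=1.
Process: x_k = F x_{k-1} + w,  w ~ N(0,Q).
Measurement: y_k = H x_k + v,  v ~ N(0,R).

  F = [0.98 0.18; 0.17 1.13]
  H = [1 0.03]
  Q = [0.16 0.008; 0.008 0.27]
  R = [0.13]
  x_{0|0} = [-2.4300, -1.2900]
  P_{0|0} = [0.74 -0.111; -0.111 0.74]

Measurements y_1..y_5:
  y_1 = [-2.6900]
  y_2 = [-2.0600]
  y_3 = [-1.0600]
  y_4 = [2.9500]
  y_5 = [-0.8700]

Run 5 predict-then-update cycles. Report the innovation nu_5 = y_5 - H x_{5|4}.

innov = [-3.2690]

step 1: x^-=[-2.6136, -1.8708]  P^-=[0.8555 0.1555; 0.1555 1.1936]  S=[0.9959]  K=[0.8637; 0.1921]  nu=[-0.0203]  x^+=[-2.6311, -1.8747]  P^+=[0.1126 -0.0097; -0.0097 1.1569]
step 2: x^-=[-2.9159, -2.5657]  P^-=[0.3022 0.2510; 0.2510 1.7468]  S=[0.4488]  K=[0.6901; 0.6760]  nu=[0.9329]  x^+=[-2.2722, -1.9350]  P^+=[0.0885 0.0416; 0.0416 1.5417]
step 3: x^-=[-2.5750, -2.5729]  P^-=[0.3096 0.3837; 0.3837 2.2571]  S=[0.4646]  K=[0.6911; 0.9715]  nu=[1.5922]  x^+=[-1.4747, -1.0260]  P^+=[0.0877 0.0717; 0.0717 1.8186]
step 4: x^-=[-1.6299, -1.4101]  P^-=[0.3284 0.4741; 0.4741 2.6222]  S=[0.4893]  K=[0.7004; 1.1299]  nu=[4.6222]  x^+=[1.6075, 3.8125]  P^+=[0.0884 0.0870; 0.0870 1.9976]
step 5: x^-=[2.2616, 4.5814]  P^-=[0.3403 0.5280; 0.5280 2.8567]  S=[0.5046]  K=[0.7059; 1.2162]  nu=[-3.2690]  x^+=[-0.0460, 0.6055]  P^+=[0.0889 0.0948; 0.0948 2.1103]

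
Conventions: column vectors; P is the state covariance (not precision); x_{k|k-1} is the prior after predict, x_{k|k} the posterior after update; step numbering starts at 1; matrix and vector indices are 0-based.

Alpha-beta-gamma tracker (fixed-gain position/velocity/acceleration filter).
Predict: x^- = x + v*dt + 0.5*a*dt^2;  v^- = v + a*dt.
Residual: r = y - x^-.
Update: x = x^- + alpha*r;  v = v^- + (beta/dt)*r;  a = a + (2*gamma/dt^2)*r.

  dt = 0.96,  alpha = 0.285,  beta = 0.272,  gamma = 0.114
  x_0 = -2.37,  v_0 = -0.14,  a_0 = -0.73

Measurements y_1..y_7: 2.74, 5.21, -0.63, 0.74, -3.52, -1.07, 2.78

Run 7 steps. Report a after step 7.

step 1: x_pred=-2.8408  r=5.5808  x^+=-1.2503  v^+=0.7404  a^+=0.6507
step 2: x_pred=-0.2396  r=5.4496  x^+=1.3135  v^+=2.9091  a^+=1.9989
step 3: x_pred=5.0274  r=-5.6574  x^+=3.4150  v^+=3.2251  a^+=0.5993
step 4: x_pred=6.7873  r=-6.0473  x^+=5.0638  v^+=2.0870  a^+=-0.8968
step 5: x_pred=6.6541  r=-10.1741  x^+=3.7545  v^+=-1.6566  a^+=-3.4138
step 6: x_pred=0.5911  r=-1.6611  x^+=0.1177  v^+=-5.4045  a^+=-3.8248
step 7: x_pred=-6.8331  r=9.6131  x^+=-4.0933  v^+=-6.3526  a^+=-1.4465

a_post = -1.4465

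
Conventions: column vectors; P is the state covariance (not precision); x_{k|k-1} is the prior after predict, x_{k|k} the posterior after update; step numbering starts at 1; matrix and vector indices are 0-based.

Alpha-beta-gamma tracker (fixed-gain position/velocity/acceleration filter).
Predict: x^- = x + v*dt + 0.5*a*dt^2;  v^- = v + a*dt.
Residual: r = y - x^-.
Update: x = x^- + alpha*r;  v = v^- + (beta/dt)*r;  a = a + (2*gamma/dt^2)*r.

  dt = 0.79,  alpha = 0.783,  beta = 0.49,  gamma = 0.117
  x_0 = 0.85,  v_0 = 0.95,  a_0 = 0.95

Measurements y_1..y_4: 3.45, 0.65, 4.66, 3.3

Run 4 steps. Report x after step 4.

step 1: x_pred=1.8969  r=1.5531  x^+=3.1130  v^+=2.6638  a^+=1.5323
step 2: x_pred=5.6955  r=-5.0455  x^+=1.7449  v^+=0.7448  a^+=-0.3595
step 3: x_pred=2.2211  r=2.4389  x^+=4.1308  v^+=1.9736  a^+=0.5550
step 4: x_pred=5.8630  r=-2.5630  x^+=3.8562  v^+=0.8222  a^+=-0.4060

x_post = 3.8562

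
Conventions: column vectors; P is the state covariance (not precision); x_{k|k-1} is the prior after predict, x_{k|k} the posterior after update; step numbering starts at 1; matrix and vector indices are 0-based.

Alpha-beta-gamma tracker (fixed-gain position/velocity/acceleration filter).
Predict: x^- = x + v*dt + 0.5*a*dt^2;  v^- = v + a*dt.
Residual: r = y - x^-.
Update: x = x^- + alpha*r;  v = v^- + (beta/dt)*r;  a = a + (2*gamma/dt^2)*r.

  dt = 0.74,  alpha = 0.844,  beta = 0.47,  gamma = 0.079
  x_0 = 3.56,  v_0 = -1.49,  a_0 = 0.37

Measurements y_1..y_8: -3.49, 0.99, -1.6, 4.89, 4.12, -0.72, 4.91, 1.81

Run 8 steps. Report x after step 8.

x_post = 2.4392

step 1: x_pred=2.5587  r=-6.0487  x^+=-2.5464  v^+=-5.0579  a^+=-1.3752
step 2: x_pred=-6.6658  r=7.6558  x^+=-0.2043  v^+=-1.2131  a^+=0.8337
step 3: x_pred=-0.8738  r=-0.7262  x^+=-1.4867  v^+=-1.0575  a^+=0.6242
step 4: x_pred=-2.0983  r=6.9883  x^+=3.7998  v^+=3.8430  a^+=2.6405
step 5: x_pred=7.3666  r=-3.2466  x^+=4.6265  v^+=3.7349  a^+=1.7038
step 6: x_pred=7.8568  r=-8.5768  x^+=0.6180  v^+=-0.4517  a^+=-0.7709
step 7: x_pred=0.0726  r=4.8374  x^+=4.1554  v^+=2.0502  a^+=0.6248
step 8: x_pred=5.8436  r=-4.0336  x^+=2.4392  v^+=-0.0493  a^+=-0.5390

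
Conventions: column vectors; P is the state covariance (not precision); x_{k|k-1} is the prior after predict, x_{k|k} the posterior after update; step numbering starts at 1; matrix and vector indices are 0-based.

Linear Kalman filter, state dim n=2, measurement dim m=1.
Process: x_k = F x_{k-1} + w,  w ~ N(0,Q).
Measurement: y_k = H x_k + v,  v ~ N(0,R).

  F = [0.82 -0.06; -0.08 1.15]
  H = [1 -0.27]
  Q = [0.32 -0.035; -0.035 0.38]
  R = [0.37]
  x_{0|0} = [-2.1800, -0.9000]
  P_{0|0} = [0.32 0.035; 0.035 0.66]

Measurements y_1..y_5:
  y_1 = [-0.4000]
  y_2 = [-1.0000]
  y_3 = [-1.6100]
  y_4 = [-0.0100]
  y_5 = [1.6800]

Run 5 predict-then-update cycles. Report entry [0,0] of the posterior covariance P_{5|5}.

step 1: x^-=[-1.7336, -0.8606]  P^-=[0.5341 -0.0684; -0.0684 1.2485]  S=[1.0320]  K=[0.5354; -0.3929]  nu=[1.1012]  x^+=[-1.1440, -1.2932]  P^+=[0.2383 0.1487; 0.1487 1.0892]
step 2: x^-=[-0.8605, -1.3957]  P^-=[0.4695 0.0152; 0.0152 1.7946]  S=[0.9621]  K=[0.4837; -0.4878]  nu=[-0.5164]  x^+=[-1.1102, -1.1438]  P^+=[0.2444 0.2422; 0.2422 1.5656]
step 3: x^-=[-0.8418, -1.2265]  P^-=[0.4661 0.0705; 0.0705 2.4075]  S=[0.9736]  K=[0.4592; -0.5953]  nu=[-1.0994]  x^+=[-1.3466, -0.5721]  P^+=[0.2608 0.3366; 0.3366 2.0626]
step 4: x^-=[-1.0699, -0.5502]  P^-=[0.4697 0.1246; 0.1246 3.0475]  S=[0.9945]  K=[0.4384; -0.7020]  nu=[0.9114]  x^+=[-0.6704, -1.1900]  P^+=[0.2785 0.4307; 0.4307 2.5573]
step 5: x^-=[-0.4783, -1.3149]  P^-=[0.4741 0.1785; 0.1785 3.6846]  S=[1.0163]  K=[0.4191; -0.8032]  nu=[1.8033]  x^+=[0.2774, -2.7633]  P^+=[0.2956 0.5206; 0.5206 3.0289]

P_post[0,0] = 0.2956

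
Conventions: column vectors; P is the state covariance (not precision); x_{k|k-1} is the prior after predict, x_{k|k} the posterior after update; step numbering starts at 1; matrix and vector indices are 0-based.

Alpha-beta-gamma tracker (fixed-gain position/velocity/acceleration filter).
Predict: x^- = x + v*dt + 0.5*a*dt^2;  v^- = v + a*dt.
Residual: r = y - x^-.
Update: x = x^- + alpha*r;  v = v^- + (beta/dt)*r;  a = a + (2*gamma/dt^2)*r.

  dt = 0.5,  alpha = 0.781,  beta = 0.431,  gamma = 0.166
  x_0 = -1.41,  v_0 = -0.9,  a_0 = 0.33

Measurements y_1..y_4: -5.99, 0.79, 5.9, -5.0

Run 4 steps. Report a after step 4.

a_post = -6.7545

step 1: x_pred=-1.8187  r=-4.1713  x^+=-5.0765  v^+=-4.3306  a^+=-5.2094
step 2: x_pred=-7.8930  r=8.6830  x^+=-1.1116  v^+=0.5494  a^+=6.3216
step 3: x_pred=-0.0467  r=5.9467  x^+=4.5977  v^+=8.8362  a^+=14.2188
step 4: x_pred=10.7931  r=-15.7931  x^+=-1.5413  v^+=2.3319  a^+=-6.7545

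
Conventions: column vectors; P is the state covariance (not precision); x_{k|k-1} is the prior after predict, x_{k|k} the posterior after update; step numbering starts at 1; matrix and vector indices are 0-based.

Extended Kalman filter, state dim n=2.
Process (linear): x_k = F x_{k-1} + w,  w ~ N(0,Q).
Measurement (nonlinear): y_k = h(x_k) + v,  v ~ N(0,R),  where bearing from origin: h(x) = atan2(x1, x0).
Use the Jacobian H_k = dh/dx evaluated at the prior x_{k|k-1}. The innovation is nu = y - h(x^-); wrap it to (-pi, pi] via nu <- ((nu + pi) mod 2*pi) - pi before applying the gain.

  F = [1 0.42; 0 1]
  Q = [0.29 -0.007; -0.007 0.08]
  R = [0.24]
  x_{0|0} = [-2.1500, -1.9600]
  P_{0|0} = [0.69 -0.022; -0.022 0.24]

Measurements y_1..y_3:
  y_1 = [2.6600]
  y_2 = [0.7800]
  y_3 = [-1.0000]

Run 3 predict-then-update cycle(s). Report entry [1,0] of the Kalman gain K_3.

K[1,0] = -0.2646

step 1: x^-=[-2.9732, -1.9600]  P^-=[1.0039 0.0718; 0.0718 0.3200]  H_jac=[0.1546 -0.2345]  S=[0.2764]  K=[0.5005; -0.2313]  nu=[-1.0644]  x^+=[-3.5059, -1.7138]  P^+=[0.9346 0.1038; 0.1038 0.3052]
step 2: x^-=[-4.2257, -1.7138]  P^-=[1.3657 0.2250; 0.2250 0.3852]  H_jac=[0.0824 -0.2032]  S=[0.2576]  K=[0.2594; -0.2319]  nu=[-2.7469]  x^+=[-4.9383, -1.0769]  P^+=[1.3483 0.2405; 0.2405 0.3714]
step 3: x^-=[-5.3905, -1.0769]  P^-=[1.9058 0.3895; 0.3895 0.4514]  H_jac=[0.0356 -0.1784]  S=[0.2518]  K=[-0.0062; -0.2646]  nu=[1.9444]  x^+=[-5.4026, -1.5914]  P^+=[1.9058 0.3890; 0.3890 0.4337]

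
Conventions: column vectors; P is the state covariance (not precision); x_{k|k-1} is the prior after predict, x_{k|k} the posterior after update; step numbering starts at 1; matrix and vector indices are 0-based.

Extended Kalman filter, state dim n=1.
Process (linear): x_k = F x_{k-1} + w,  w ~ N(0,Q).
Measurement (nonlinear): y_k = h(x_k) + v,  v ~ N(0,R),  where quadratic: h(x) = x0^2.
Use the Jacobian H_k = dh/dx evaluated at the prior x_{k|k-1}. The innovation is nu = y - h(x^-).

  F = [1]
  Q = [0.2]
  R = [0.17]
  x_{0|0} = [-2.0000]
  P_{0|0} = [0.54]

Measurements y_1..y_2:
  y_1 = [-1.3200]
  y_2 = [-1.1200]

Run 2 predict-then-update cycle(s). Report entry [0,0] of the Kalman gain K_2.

K[0,0] = -0.5092

step 1: x^-=[-2.0000]  P^-=[0.7400]  H_jac=[-4.0000]  S=[12.0100]  K=[-0.2465]  nu=[-5.3200]  x^+=[-0.6888]  P^+=[0.0105]
step 2: x^-=[-0.6888]  P^-=[0.2105]  H_jac=[-1.3777]  S=[0.5695]  K=[-0.5092]  nu=[-1.5945]  x^+=[0.1231]  P^+=[0.0628]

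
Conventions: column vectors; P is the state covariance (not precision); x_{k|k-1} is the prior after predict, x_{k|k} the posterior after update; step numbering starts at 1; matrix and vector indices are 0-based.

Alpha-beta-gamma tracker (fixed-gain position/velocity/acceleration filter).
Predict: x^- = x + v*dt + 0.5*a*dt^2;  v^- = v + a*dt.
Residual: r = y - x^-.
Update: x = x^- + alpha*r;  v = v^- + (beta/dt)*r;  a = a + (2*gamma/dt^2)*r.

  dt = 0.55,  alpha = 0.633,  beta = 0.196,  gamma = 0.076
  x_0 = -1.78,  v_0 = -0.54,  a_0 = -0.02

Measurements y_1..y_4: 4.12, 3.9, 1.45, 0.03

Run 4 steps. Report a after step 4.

a_post = -1.6447

step 1: x_pred=-2.0800  r=6.2000  x^+=1.8446  v^+=1.6585  a^+=3.0954
step 2: x_pred=3.2249  r=0.6751  x^+=3.6522  v^+=3.6015  a^+=3.4346
step 3: x_pred=6.1526  r=-4.7026  x^+=3.1758  v^+=3.8147  a^+=1.0717
step 4: x_pred=5.4360  r=-5.4060  x^+=2.0140  v^+=2.4776  a^+=-1.6447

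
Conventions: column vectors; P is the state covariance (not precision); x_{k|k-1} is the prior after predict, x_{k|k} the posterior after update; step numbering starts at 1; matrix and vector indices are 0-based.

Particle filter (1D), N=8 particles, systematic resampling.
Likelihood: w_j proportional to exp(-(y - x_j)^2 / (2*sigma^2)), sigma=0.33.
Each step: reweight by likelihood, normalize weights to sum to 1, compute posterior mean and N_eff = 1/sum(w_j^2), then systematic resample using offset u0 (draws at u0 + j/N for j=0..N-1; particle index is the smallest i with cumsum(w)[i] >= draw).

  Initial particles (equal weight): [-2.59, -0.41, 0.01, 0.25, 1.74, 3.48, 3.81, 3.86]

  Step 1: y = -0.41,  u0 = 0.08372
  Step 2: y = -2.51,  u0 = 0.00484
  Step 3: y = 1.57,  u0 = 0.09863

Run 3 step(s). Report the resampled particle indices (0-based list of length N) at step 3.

step 1: w=[0.0000, 0.6328, 0.2815, 0.0856, 0.0000, 0.0000, 0.0000, 0.0000]  mean=-0.2352  Neff=2.0531  idx=[1, 1, 1, 1, 1, 2, 2, 3]
step 2: w=[0.2000, 0.2000, 0.2000, 0.2000, 0.2000, 0.0000, 0.0000, 0.0000]  mean=-0.4100  Neff=5.0005  idx=[0, 0, 1, 1, 2, 3, 3, 4]
step 3: w=[0.1250, 0.1250, 0.1250, 0.1250, 0.1250, 0.1250, 0.1250, 0.1250]  mean=-0.4100  Neff=8.0000  idx=[0, 1, 2, 3, 4, 5, 6, 7]

resampled_idx = [0, 1, 2, 3, 4, 5, 6, 7]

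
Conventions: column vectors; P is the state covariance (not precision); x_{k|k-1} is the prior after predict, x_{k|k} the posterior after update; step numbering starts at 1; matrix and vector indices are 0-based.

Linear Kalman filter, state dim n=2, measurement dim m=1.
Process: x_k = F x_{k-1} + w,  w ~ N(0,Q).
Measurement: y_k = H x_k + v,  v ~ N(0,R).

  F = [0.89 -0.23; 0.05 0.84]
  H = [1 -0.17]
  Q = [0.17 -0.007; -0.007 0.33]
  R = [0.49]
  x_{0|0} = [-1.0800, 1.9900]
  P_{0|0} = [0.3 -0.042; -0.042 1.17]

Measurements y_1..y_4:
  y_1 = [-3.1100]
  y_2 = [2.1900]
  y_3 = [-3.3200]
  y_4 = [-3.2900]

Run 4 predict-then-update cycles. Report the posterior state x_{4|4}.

x_post = [-2.2922, 1.3324]

step 1: x^-=[-1.4189, 1.6176]  P^-=[0.4867 -0.2506; -0.2506 1.1528]  S=[1.0952]  K=[0.4833; -0.4077]  nu=[-1.4161]  x^+=[-2.1033, 2.1950]  P^+=[0.2309 -0.0348; -0.0348 0.9707]
step 2: x^-=[-2.3768, 1.7386]  P^-=[0.4185 -0.2099; -0.2099 1.0126]  S=[1.0091]  K=[0.4501; -0.3786]  nu=[4.8624]  x^+=[-0.1884, -0.1020]  P^+=[0.2141 -0.0379; -0.0379 0.8680]
step 3: x^-=[-0.1442, -0.0951]  P^-=[0.4010 -0.1931; -0.1931 0.9398]  S=[0.9838]  K=[0.4410; -0.3587]  nu=[-3.1919]  x^+=[-1.5518, 1.0497]  P^+=[0.2097 -0.0375; -0.0375 0.8132]
step 4: x^-=[-1.6225, 0.8041]  P^-=[0.3945 -0.1824; -0.1824 0.9012]  S=[0.9725]  K=[0.4375; -0.3451]  nu=[-1.5308]  x^+=[-2.2922, 1.3324]  P^+=[0.2083 -0.0356; -0.0356 0.7854]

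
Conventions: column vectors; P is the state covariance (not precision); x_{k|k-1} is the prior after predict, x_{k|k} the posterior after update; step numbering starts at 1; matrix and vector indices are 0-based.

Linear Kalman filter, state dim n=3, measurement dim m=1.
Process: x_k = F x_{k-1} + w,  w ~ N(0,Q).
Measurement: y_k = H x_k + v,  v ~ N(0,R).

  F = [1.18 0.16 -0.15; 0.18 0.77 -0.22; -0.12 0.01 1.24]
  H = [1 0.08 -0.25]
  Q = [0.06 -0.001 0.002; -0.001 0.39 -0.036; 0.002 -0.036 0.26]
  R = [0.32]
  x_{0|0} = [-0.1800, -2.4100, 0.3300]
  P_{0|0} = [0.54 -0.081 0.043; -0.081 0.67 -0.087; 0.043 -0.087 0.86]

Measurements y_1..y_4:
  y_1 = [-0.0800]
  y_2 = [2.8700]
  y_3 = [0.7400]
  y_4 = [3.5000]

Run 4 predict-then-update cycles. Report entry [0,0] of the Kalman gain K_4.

step 1: x^-=[-0.6475, -1.9607, 0.4067]  P^-=[0.8068 0.1495 -0.1862; 0.1495 0.8500 -0.3419; -0.1862 -0.3419 1.5754]  S=[1.3614]  K=[0.6356; 0.2225; -0.4462]  nu=[0.8260]  x^+=[-0.1225, -1.7769, 0.0381]  P^+=[0.2568 -0.0431 0.1999; -0.0431 0.7826 -0.2067; 0.1999 -0.2067 1.3044]
step 2: x^-=[-0.4345, -1.3986, 0.0442]  P^-=[0.3899 0.1265 -0.0201; 0.1265 0.9677 -0.5345; -0.0201 -0.5345 2.2049]  S=[0.9055]  K=[0.4473; 0.3728; -0.6781]  nu=[3.4275]  x^+=[1.0984, -0.1210, -2.2801]  P^+=[0.2087 -0.0245 0.2546; -0.0245 0.8419 -0.3056; 0.2546 -0.3056 1.7885]
step 3: x^-=[1.6188, 0.6062, -2.9603]  P^-=[0.3277 0.1562 -0.0418; 0.1562 1.0591 -0.7473; -0.0418 -0.7473 2.9298]  S=[0.9134]  K=[0.3839; 0.4683; -0.9131]  nu=[-1.6674]  x^+=[0.9787, -0.1747, -1.4379]  P^+=[0.1931 -0.0080 0.2784; -0.0080 0.8587 -0.3567; 0.2784 -0.3567 2.1683]
step 4: x^-=[1.3425, 0.3580, -1.9021]  P^-=[0.3152 0.1838 -0.0851; 0.1838 1.1069 -0.8946; -0.0851 -0.8946 3.5051]  S=[0.9691]  K=[0.3624; 0.5119; -1.0659]  nu=[1.6533]  x^+=[1.9416, 1.2042, -3.6644]  P^+=[0.1879 0.0041 0.2892; 0.0041 0.8530 -0.3659; 0.2892 -0.3659 2.4041]

K[0,0] = 0.3624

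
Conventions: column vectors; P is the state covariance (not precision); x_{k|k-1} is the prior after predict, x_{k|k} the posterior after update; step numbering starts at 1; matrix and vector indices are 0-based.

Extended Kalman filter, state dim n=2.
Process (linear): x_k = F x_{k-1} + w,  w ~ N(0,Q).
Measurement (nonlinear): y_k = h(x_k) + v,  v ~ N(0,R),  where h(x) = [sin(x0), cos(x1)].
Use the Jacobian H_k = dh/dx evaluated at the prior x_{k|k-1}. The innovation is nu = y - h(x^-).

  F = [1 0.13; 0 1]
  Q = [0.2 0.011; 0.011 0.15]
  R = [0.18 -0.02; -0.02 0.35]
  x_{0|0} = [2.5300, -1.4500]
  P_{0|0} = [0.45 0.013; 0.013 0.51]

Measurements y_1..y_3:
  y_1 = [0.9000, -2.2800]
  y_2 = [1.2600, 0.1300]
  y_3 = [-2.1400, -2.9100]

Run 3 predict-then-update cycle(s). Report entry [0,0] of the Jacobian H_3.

H_jac[0,0] = 0.3093

step 1: x^-=[2.3415, -1.4500]  P^-=[0.6620 0.0903; 0.0903 0.6600]  H_jac=[-0.6966 0.0000; 0.0000 0.9927]  S=[0.5013 -0.0824; -0.0824 1.0004]  K=[-0.9177 0.0140; -0.0180 0.6534]  nu=[0.1826, -2.4005]  x^+=[2.1404, -3.0219]  P^+=[0.2375 0.0234; 0.0234 0.2307]
step 2: x^-=[1.7476, -3.0219]  P^-=[0.4475 0.0644; 0.0644 0.3807]  H_jac=[-0.1758 0.0000; 0.0000 0.1194]  S=[0.1938 -0.0214; -0.0214 0.3554]  K=[-0.4063 -0.0028; -0.0446 0.1253]  nu=[0.2756, 1.1228]  x^+=[1.6325, -2.8935]  P^+=[0.4156 0.0599; 0.0599 0.3745]
step 3: x^-=[1.2563, -2.8935]  P^-=[0.6375 0.1196; 0.1196 0.5245]  H_jac=[0.3093 0.0000; 0.0000 0.2456]  S=[0.2410 -0.0109; -0.0109 0.3816]  K=[0.8227 0.1005; 0.1690 0.3424]  nu=[-3.0910, -1.9406]  x^+=[-1.4817, -4.0804]  P^+=[0.4723 0.0762; 0.0762 0.4742]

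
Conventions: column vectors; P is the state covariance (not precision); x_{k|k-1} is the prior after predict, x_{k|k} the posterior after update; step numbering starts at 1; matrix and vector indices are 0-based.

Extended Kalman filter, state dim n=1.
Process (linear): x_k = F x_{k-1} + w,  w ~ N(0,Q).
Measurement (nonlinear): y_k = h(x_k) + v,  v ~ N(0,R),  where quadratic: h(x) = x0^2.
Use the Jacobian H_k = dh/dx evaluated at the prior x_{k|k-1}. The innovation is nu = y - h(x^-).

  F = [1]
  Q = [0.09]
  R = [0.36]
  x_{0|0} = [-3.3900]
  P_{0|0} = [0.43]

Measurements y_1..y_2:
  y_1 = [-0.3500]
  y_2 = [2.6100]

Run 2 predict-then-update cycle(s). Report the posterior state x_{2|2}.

step 1: x^-=[-3.3900]  P^-=[0.5200]  H_jac=[-6.7800]  S=[24.2636]  K=[-0.1453]  nu=[-11.8421]  x^+=[-1.6693]  P^+=[0.0077]
step 2: x^-=[-1.6693]  P^-=[0.0977]  H_jac=[-3.3386]  S=[1.4491]  K=[-0.2251]  nu=[-0.1765]  x^+=[-1.6296]  P^+=[0.0243]

x_post = [-1.6296]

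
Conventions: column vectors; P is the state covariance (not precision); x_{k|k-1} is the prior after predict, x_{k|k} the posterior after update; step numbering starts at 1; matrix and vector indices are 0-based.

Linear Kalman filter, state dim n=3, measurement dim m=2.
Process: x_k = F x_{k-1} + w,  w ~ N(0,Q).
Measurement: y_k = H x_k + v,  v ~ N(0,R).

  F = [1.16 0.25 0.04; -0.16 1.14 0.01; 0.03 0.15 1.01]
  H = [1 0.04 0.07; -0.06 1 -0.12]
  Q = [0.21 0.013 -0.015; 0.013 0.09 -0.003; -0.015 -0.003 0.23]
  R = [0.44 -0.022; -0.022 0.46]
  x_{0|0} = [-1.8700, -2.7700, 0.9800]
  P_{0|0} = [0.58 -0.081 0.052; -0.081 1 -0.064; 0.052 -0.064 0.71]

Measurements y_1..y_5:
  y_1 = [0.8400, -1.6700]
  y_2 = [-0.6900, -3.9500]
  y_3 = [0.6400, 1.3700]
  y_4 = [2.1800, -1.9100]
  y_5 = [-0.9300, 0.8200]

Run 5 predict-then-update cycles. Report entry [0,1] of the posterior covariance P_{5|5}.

step 1: x^-=[-2.8225, -2.8488, 0.5182]  P^-=[1.0106 0.0840 0.1011; 0.0840 1.4324 0.0894; 0.1011 0.0894 0.9603]  S=[1.4790 0.0436; 0.0436 1.8798]  K=[0.6907 -0.0101; 0.0776 0.7518; 0.1168 -0.0197]  nu=[3.7402, 1.0716]  x^+=[-0.2500, -1.7530, 0.9340]  P^+=[0.3055 -0.0037 -0.0179; -0.0037 0.3559 0.1001; -0.0179 0.1001 0.9396]
step 2: x^-=[-0.6909, -1.9491, 0.6729]  P^-=[0.6431 0.0581 0.0511; 0.0581 0.5641 0.1841; 0.0511 0.1841 1.2260]  S=[1.1028 0.0153; 0.0153 0.9937]  K=[0.5884 0.0044; 0.0773 0.5408; 0.1304 0.0321]  nu=[0.0318, -1.9616]  x^+=[-0.6809, -3.0075, 0.6140]  P^+=[0.2612 0.0007 -0.0339; 0.0007 0.2657 0.1546; -0.0339 0.1546 1.2061]
step 3: x^-=[-1.5172, -3.3134, 0.1486]  P^-=[0.5803 0.0489 0.0530; 0.0489 0.4454 0.2371; 0.0530 0.2371 1.5113]  S=[1.0411 0.0059; 0.0059 0.8673]  K=[0.5628 0.0050; 0.0773 0.4769; 0.1613 0.0595]  nu=[2.2793, 4.6102]  x^+=[-0.2112, -0.9387, 0.7905]  P^+=[0.2505 -0.0001 -0.0419; -0.0001 0.2415 0.1990; -0.0419 0.1990 1.4810]
step 4: x^-=[-0.4481, -1.0285, 0.6513]  P^-=[0.5645 0.0452 0.0648; 0.0452 0.4152 0.2883; 0.0648 0.2883 1.8042]  S=[1.0283 0.0014; 0.0014 0.8295]  K=[0.5551 0.0033; 0.0791 0.4554; 0.1970 0.0815]  nu=[2.6236, -0.8303]  x^+=[1.0056, -1.1990, 1.1004]  P^+=[0.2476 -0.0016 -0.0479; -0.0016 0.2366 0.2413; -0.0479 0.2413 1.7588]
step 5: x^-=[0.9108, -1.5168, 0.9617]  P^-=[0.5602 0.0445 0.0795; 0.0445 0.4102 0.3400; 0.0795 0.3400 2.0999]  S=[1.0278 -0.0001; -0.0001 0.8167]  K=[0.5522 0.0018; 0.0825 0.4491; 0.2336 0.1019]  nu=[-1.8474, 2.5069]  x^+=[-0.1050, -0.5434, 0.7857]  P^+=[0.2468 -0.0029 -0.0532; -0.0029 0.2385 0.2828; -0.0532 0.2828 2.0353]

P_post[0,1] = -0.0029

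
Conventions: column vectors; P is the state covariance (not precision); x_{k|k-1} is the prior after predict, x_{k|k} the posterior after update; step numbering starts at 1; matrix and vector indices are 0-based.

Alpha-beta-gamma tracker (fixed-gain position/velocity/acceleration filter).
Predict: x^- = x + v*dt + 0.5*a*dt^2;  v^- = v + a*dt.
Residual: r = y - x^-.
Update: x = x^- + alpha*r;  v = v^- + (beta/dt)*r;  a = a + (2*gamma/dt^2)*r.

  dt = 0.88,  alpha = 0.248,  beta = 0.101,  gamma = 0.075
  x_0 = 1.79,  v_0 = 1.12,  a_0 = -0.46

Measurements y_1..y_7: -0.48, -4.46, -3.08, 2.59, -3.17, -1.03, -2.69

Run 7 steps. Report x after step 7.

x_post = -8.8309

step 1: x_pred=2.5975  r=-3.0775  x^+=1.8343  v^+=0.3620  a^+=-1.0561
step 2: x_pred=1.7439  r=-6.2039  x^+=0.2053  v^+=-1.2794  a^+=-2.2578
step 3: x_pred=-1.7948  r=-1.2852  x^+=-2.1135  v^+=-3.4138  a^+=-2.5067
step 4: x_pred=-6.0882  r=8.6782  x^+=-3.9360  v^+=-4.6237  a^+=-0.8258
step 5: x_pred=-8.3246  r=5.1546  x^+=-7.0463  v^+=-4.7588  a^+=0.1727
step 6: x_pred=-11.1671  r=10.1371  x^+=-8.6531  v^+=-3.4433  a^+=2.1362
step 7: x_pred=-10.8561  r=8.1661  x^+=-8.8309  v^+=-0.6262  a^+=3.7180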